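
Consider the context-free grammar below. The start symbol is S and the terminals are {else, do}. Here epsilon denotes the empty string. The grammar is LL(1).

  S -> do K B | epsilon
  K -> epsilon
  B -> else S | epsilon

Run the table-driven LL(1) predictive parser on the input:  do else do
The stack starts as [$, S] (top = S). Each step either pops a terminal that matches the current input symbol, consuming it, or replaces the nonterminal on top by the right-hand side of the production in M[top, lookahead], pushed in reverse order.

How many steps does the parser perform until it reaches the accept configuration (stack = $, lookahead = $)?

     Stack     Input         Action
  1  $ S       do else do $  expand S -> do K B
  2  $ B K do  do else do $  match do
  3  $ B K     else do $     expand K -> epsilon
  4  $ B       else do $     expand B -> else S
  5  $ S else  else do $     match else
  6  $ S       do $          expand S -> do K B
  7  $ B K do  do $          match do
  8  $ B K     $             expand K -> epsilon
  9  $ B       $             expand B -> epsilon
Accept reached after 9 steps.

9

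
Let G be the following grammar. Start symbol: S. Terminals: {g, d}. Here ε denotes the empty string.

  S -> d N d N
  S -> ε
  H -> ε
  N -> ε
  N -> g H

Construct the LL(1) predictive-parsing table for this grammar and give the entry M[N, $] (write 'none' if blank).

FIRST(S): from S->d N d N we get {d}; from S->ε we get {ε}. So FIRST(S) = {ε, d}.
FIRST(H): from H->ε we get {ε}. So FIRST(H) = {ε}.
FIRST(N): from N->ε we get {ε}; from N->g H we get {g}. So FIRST(N) = {ε, g}.
FOLLOW(S) includes $ since S is the start symbol.
FOLLOW(S): S appears on no right-hand side. Thus FOLLOW(S) = {$}.
FOLLOW(N): in S->d N d N (occurrence 1), N is followed by d N with FIRST {d}; in S->d N d N (occurrence 2), the suffix after N is empty, so FOLLOW(N) ⊇ FOLLOW(S) = {$}. Thus FOLLOW(N) = {$, d}.
For N -> ε: FIRST(ε) = {ε}, so it goes in M[N, t] for t ∈ {}; since ε ∈ FIRST, also for every t ∈ FOLLOW(N) = {$, d}.
For N -> g H: FIRST(g H) = {g}, so it goes in M[N, t] for t ∈ {g}.

N -> ε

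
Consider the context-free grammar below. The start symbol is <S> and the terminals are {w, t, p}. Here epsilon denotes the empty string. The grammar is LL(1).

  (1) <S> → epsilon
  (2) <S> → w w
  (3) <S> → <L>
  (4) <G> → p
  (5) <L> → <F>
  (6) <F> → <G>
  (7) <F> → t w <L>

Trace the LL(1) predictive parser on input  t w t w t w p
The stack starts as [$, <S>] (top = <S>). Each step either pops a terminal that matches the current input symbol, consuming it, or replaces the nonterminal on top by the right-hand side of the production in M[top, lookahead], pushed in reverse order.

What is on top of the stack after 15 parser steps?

step 1: stack=$ <S>  input=t w t w t w p $  — expand <S> → <L>
step 2: stack=$ <L>  input=t w t w t w p $  — expand <L> → <F>
step 3: stack=$ <F>  input=t w t w t w p $  — expand <F> → t w <L>
step 4: stack=$ <L> w t  input=t w t w t w p $  — match t
step 5: stack=$ <L> w  input=w t w t w p $  — match w
step 6: stack=$ <L>  input=t w t w p $  — expand <L> → <F>
step 7: stack=$ <F>  input=t w t w p $  — expand <F> → t w <L>
step 8: stack=$ <L> w t  input=t w t w p $  — match t
step 9: stack=$ <L> w  input=w t w p $  — match w
step 10: stack=$ <L>  input=t w p $  — expand <L> → <F>
step 11: stack=$ <F>  input=t w p $  — expand <F> → t w <L>
step 12: stack=$ <L> w t  input=t w p $  — match t
step 13: stack=$ <L> w  input=w p $  — match w
step 14: stack=$ <L>  input=p $  — expand <L> → <F>
step 15: stack=$ <F>  input=p $  — expand <F> → <G>
Stack after step 15: $ <G> (top = <G>).

<G>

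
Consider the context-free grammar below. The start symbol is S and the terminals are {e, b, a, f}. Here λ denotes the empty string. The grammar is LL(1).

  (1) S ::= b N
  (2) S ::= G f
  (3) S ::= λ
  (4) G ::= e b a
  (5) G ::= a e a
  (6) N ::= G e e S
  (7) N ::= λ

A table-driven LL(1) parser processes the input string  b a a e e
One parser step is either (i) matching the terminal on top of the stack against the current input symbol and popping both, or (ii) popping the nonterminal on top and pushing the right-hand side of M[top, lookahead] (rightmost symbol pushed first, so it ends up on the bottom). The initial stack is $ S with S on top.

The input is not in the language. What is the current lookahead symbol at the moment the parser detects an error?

     Stack          Input        Action
  1  $ S            b a a e e $  expand S ::= b N
  2  $ N b          b a a e e $  match b
  3  $ N            a a e e $    expand N ::= G e e S
  4  $ S e e G      a a e e $    expand G ::= a e a
  5  $ S e e a e a  a a e e $    match a
  6  $ S e e a e    a e e $      error: top is terminal e but lookahead is a

a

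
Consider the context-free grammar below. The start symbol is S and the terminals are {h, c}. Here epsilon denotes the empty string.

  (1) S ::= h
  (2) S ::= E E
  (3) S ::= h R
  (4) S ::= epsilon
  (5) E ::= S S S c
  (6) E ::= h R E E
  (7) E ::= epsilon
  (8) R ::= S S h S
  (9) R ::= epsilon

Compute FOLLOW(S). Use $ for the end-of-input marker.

FIRST(S) = {epsilon, c, h}  (via E E)
FIRST(E) = {epsilon, c, h}  (via S S S c)
FIRST(R) = {epsilon, c, h}  (via S S h S)
FOLLOW(S) includes $ since S is the start symbol.
FOLLOW(S): in E::=S S S c (occurrence 1), S is followed by S S c with FIRST {c, h}; in E::=S S S c (occurrence 2), S is followed by S c with FIRST {c, h}; in E::=S S S c (occurrence 3), S is followed by c with FIRST {c}; in R::=S S h S (occurrence 1), S is followed by S h S with FIRST {c, h}; in R::=S S h S (occurrence 2), S is followed by h S with FIRST {h}; in R::=S S h S (occurrence 3), the suffix after S is empty, so FOLLOW(S) ⊇ FOLLOW(R) = {$, c, h}. Thus FOLLOW(S) = {$, c, h}.
FOLLOW(E): in S::=E E (occurrence 1), E is followed by E with FIRST {epsilon, c, h}; in S::=E E (occurrence 1), the suffix after E is nullable, so FOLLOW(E) ⊇ FOLLOW(S) = {$, c, h}; in S::=E E (occurrence 2), the suffix after E is empty, so FOLLOW(E) ⊇ FOLLOW(S) = {$, c, h}; in E::=h R E E (occurrence 1), E is followed by E with FIRST {epsilon, c, h}; in E::=h R E E (occurrence 1), the suffix after E is nullable (adds nothing new); in E::=h R E E (occurrence 2), the suffix after E is empty (adds nothing new). Thus FOLLOW(E) = {$, c, h}.
FOLLOW(R): in S::=h R, the suffix after R is empty, so FOLLOW(R) ⊇ FOLLOW(S) = {$, c, h}; in E::=h R E E, R is followed by E E with FIRST {epsilon, c, h}; in E::=h R E E, the suffix after R is nullable, so FOLLOW(R) ⊇ FOLLOW(E) = {$, c, h}. Thus FOLLOW(R) = {$, c, h}.

{$, c, h}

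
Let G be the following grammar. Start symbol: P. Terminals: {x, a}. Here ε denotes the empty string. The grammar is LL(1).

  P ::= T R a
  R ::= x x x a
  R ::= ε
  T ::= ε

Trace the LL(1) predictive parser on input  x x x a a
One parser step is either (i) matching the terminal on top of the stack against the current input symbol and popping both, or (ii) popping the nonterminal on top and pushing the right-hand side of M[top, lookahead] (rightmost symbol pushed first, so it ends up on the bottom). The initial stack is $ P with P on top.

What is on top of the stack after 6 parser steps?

     Stack        Input        Action
  1  $ P          x x x a a $  expand P ::= T R a
  2  $ a R T      x x x a a $  expand T ::= ε
  3  $ a R        x x x a a $  expand R ::= x x x a
  4  $ a a x x x  x x x a a $  match x
  5  $ a a x x    x x a a $    match x
  6  $ a a x      x a a $      match x
Stack after step 6: $ a a (top = a).

a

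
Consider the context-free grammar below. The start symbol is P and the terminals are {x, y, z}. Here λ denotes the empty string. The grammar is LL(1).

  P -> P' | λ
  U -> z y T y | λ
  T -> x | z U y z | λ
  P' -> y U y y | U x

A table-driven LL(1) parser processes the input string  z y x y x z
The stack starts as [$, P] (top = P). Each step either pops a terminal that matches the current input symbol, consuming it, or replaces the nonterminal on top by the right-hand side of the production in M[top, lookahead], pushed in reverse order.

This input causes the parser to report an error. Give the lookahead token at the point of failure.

step 1: stack=$ P  input=z y x y x z $  — expand P -> P'
step 2: stack=$ P'  input=z y x y x z $  — expand P' -> U x
step 3: stack=$ x U  input=z y x y x z $  — expand U -> z y T y
step 4: stack=$ x y T y z  input=z y x y x z $  — match z
step 5: stack=$ x y T y  input=y x y x z $  — match y
step 6: stack=$ x y T  input=x y x z $  — expand T -> x
step 7: stack=$ x y x  input=x y x z $  — match x
step 8: stack=$ x y  input=y x z $  — match y
step 9: stack=$ x  input=x z $  — match x
step 10: stack=$  input=z $  — error: stack empty but input remains

z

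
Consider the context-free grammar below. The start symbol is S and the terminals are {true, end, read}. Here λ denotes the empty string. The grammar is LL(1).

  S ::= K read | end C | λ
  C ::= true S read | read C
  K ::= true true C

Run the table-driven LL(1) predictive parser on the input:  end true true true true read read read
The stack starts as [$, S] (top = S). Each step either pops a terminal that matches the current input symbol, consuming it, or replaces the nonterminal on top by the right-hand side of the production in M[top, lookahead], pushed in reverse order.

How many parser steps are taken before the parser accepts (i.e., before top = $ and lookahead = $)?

step 1: stack=$ S  input=end true true true true read read read $  — expand S ::= end C
step 2: stack=$ C end  input=end true true true true read read read $  — match end
step 3: stack=$ C  input=true true true true read read read $  — expand C ::= true S read
step 4: stack=$ read S true  input=true true true true read read read $  — match true
step 5: stack=$ read S  input=true true true read read read $  — expand S ::= K read
step 6: stack=$ read read K  input=true true true read read read $  — expand K ::= true true C
step 7: stack=$ read read C true true  input=true true true read read read $  — match true
step 8: stack=$ read read C true  input=true true read read read $  — match true
step 9: stack=$ read read C  input=true read read read $  — expand C ::= true S read
step 10: stack=$ read read read S true  input=true read read read $  — match true
step 11: stack=$ read read read S  input=read read read $  — expand S ::= λ
step 12: stack=$ read read read  input=read read read $  — match read
step 13: stack=$ read read  input=read read $  — match read
step 14: stack=$ read  input=read $  — match read
Accept reached after 14 steps.

14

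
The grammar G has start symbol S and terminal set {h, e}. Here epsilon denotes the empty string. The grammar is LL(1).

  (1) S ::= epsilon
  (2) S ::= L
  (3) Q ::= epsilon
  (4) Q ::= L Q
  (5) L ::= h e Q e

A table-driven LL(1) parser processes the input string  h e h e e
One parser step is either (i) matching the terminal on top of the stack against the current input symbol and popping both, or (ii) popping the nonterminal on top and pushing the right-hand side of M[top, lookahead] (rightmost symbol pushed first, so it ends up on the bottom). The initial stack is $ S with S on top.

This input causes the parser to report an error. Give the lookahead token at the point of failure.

      Stack          Input        Action
   1  $ S            h e h e e $  expand S ::= L
   2  $ L            h e h e e $  expand L ::= h e Q e
   3  $ e Q e h      h e h e e $  match h
   4  $ e Q e        e h e e $    match e
   5  $ e Q          h e e $      expand Q ::= L Q
   6  $ e Q L        h e e $      expand L ::= h e Q e
   7  $ e Q e Q e h  h e e $      match h
   8  $ e Q e Q e    e e $        match e
   9  $ e Q e Q      e $          expand Q ::= epsilon
  10  $ e Q e        e $          match e
  11  $ e Q          $            error: M[Q, $] is empty

$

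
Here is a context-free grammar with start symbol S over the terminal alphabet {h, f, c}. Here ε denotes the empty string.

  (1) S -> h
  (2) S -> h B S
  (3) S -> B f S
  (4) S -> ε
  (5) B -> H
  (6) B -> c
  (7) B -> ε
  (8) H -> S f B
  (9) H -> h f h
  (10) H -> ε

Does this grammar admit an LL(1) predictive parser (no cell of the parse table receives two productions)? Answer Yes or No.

No

FIRST(S) = {ε, c, f, h}
FIRST(B) = {ε, c, f, h}
FIRST(H) = {ε, c, f, h}
FOLLOW(S) = {$, f}
FOLLOW(B) = {$, c, f, h}
FOLLOW(H) = {$, c, f, h}
Cell M[B, $] receives both B -> H and B -> ε — the grammar is not LL(1).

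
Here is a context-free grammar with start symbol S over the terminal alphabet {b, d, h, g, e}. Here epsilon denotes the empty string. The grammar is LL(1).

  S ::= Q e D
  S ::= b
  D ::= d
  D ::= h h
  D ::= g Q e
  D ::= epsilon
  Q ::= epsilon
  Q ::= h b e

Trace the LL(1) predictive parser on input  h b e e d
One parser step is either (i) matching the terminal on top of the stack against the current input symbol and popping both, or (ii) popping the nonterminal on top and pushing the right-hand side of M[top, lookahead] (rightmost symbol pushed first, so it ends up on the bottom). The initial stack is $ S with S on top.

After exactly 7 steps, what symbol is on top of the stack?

d

step 1: stack=$ S  input=h b e e d $  — expand S ::= Q e D
step 2: stack=$ D e Q  input=h b e e d $  — expand Q ::= h b e
step 3: stack=$ D e e b h  input=h b e e d $  — match h
step 4: stack=$ D e e b  input=b e e d $  — match b
step 5: stack=$ D e e  input=e e d $  — match e
step 6: stack=$ D e  input=e d $  — match e
step 7: stack=$ D  input=d $  — expand D ::= d
Stack after step 7: $ d (top = d).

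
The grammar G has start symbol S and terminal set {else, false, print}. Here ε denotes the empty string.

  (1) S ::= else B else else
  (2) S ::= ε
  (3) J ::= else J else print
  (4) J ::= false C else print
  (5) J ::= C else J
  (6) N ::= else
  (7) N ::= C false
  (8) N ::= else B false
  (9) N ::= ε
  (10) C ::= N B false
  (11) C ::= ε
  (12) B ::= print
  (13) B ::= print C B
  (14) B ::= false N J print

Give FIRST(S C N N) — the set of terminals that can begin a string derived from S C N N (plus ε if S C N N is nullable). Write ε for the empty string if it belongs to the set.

FIRST(S) = {ε, else}
FIRST(B) = {false, print}
FIRST(J) = {else, false, print}  (via C else J)
FIRST(N) = {ε, else, false, print}  (via C false)
FIRST(C) = {ε, else, false, print}  (via N B false)
FIRST(S C N N): take FIRST of each symbol in turn, carrying on past any symbol whose FIRST contains ε; result {ε, else, false, print}.

{ε, else, false, print}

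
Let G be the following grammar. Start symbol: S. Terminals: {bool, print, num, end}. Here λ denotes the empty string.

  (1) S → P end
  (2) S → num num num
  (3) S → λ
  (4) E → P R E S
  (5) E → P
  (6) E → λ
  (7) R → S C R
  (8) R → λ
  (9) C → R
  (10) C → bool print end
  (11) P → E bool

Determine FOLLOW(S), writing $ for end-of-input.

FIRST(S) = {λ, bool, num}  (via P end)
FIRST(E) = {λ, bool}  (via P R E S, P)
FIRST(P) = {bool}  (via E bool)
FIRST(R) = {λ, bool, num}  (via S C R)
FIRST(C) = {λ, bool, num}  (via R)
FOLLOW(S) includes $ since S is the start symbol.
FOLLOW(E): in E→P R E S, E is followed by S with FIRST {λ, bool, num}; in E→P R E S, the suffix after E is nullable (adds nothing new); in P→E bool, E is followed by bool with FIRST {bool}. Thus FOLLOW(E) = {bool, num}.
FOLLOW(P): in S→P end, P is followed by end with FIRST {end}; in E→P R E S, P is followed by R E S with FIRST {λ, bool, num}; in E→P R E S, the suffix after P is nullable, so FOLLOW(P) ⊇ FOLLOW(E) = {bool, num}; in E→P, the suffix after P is empty, so FOLLOW(P) ⊇ FOLLOW(E) = {bool, num}. Thus FOLLOW(P) = {bool, end, num}.
FOLLOW(S): in E→P R E S, the suffix after S is empty, so FOLLOW(S) ⊇ FOLLOW(E) = {bool, num}; in R→S C R, S is followed by C R with FIRST {λ, bool, num}; in R→S C R, the suffix after S is nullable, so FOLLOW(S) ⊇ FOLLOW(R) = {bool, num}. Thus FOLLOW(S) = {$, bool, num}.
FOLLOW(R): in E→P R E S, R is followed by E S with FIRST {λ, bool, num}; in E→P R E S, the suffix after R is nullable, so FOLLOW(R) ⊇ FOLLOW(E) = {bool, num}; in R→S C R, the suffix after R is empty (adds nothing new); in C→R, the suffix after R is empty, so FOLLOW(R) ⊇ FOLLOW(C) = {bool, num}. Thus FOLLOW(R) = {bool, num}.
FOLLOW(C): in R→S C R, C is followed by R with FIRST {λ, bool, num}; in R→S C R, the suffix after C is nullable, so FOLLOW(C) ⊇ FOLLOW(R) = {bool, num}. Thus FOLLOW(C) = {bool, num}.

{$, bool, num}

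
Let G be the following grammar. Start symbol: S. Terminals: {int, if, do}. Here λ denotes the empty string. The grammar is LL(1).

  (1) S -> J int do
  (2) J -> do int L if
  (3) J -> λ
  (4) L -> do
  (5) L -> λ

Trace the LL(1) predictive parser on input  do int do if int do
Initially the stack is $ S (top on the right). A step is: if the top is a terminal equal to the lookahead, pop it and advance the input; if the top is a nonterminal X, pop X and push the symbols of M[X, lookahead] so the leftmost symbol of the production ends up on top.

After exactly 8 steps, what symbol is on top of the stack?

do

step 1: stack=$ S  input=do int do if int do $  — expand S -> J int do
step 2: stack=$ do int J  input=do int do if int do $  — expand J -> do int L if
step 3: stack=$ do int if L int do  input=do int do if int do $  — match do
step 4: stack=$ do int if L int  input=int do if int do $  — match int
step 5: stack=$ do int if L  input=do if int do $  — expand L -> do
step 6: stack=$ do int if do  input=do if int do $  — match do
step 7: stack=$ do int if  input=if int do $  — match if
step 8: stack=$ do int  input=int do $  — match int
Stack after step 8: $ do (top = do).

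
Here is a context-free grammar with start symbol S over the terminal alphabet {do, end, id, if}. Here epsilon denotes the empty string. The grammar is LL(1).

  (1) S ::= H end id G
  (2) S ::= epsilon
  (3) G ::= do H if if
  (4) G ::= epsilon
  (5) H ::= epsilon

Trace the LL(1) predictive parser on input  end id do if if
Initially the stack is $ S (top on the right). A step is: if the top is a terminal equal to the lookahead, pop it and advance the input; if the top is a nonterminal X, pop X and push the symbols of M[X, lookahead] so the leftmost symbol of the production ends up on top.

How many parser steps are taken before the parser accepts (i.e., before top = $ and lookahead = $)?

9

     Stack         Input              Action
  1  $ S           end id do if if $  expand S ::= H end id G
  2  $ G id end H  end id do if if $  expand H ::= epsilon
  3  $ G id end    end id do if if $  match end
  4  $ G id        id do if if $      match id
  5  $ G           do if if $         expand G ::= do H if if
  6  $ if if H do  do if if $         match do
  7  $ if if H     if if $            expand H ::= epsilon
  8  $ if if       if if $            match if
  9  $ if          if $               match if
Accept reached after 9 steps.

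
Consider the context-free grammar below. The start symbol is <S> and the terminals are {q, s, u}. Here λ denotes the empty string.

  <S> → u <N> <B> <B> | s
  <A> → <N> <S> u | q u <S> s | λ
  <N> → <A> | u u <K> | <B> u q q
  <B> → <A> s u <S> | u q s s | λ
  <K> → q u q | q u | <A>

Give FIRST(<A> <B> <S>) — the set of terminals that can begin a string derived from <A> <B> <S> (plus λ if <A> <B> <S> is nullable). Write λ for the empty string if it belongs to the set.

{q, s, u}

FIRST(<S>): from <S>→u <N> <B> <B> we get {u}; from <S>→s we get {s}. So FIRST(<S>) = {s, u}.
FIRST(<A>): from <A>→<N> <S> u we get {q, s, u}; from <A>→q u <S> s we get {q}; from <A>→λ we get {λ}. So FIRST(<A>) = {λ, q, s, u}.
FIRST(<B>): from <B>→<A> s u <S> we get {q, s, u}; from <B>→u q s s we get {u}; from <B>→λ we get {λ}. So FIRST(<B>) = {λ, q, s, u}.
FIRST(<K>): from <K>→q u q we get {q}; from <K>→q u we get {q}; from <K>→<A> we get {λ, q, s, u}. So FIRST(<K>) = {λ, q, s, u}.
FIRST(<N>): from <N>→<A> we get {λ, q, s, u}; from <N>→u u <K> we get {u}; from <N>→<B> u q q we get {q, s, u}. So FIRST(<N>) = {λ, q, s, u}.
FIRST(<A> <B> <S>): take FIRST of each symbol in turn, carrying on past any symbol whose FIRST contains λ; result {q, s, u}.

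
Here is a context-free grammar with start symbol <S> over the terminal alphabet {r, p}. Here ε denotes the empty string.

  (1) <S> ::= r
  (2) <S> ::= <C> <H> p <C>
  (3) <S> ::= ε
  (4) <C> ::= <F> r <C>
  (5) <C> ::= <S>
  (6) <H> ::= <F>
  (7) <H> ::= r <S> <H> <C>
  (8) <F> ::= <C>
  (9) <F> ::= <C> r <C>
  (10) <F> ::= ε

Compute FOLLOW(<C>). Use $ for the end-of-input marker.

{$, p, r}

FIRST(<S>): from <S>::=r we get {r}; from <S>::=<C> <H> p <C> we get {p, r}; from <S>::=ε we get {ε}. So FIRST(<S>) = {ε, p, r}.
FIRST(<C>): from <C>::=<F> r <C> we get {p, r}; from <C>::=<S> we get {ε, p, r}. So FIRST(<C>) = {ε, p, r}.
FIRST(<F>): from <F>::=<C> we get {ε, p, r}; from <F>::=<C> r <C> we get {p, r}; from <F>::=ε we get {ε}. So FIRST(<F>) = {ε, p, r}.
FIRST(<H>): from <H>::=<F> we get {ε, p, r}; from <H>::=r <S> <H> <C> we get {r}. So FIRST(<H>) = {ε, p, r}.
FOLLOW(<S>) includes $ since <S> is the start symbol.
FOLLOW(<H>): in <S>::=<C> <H> p <C>, <H> is followed by p <C> with FIRST {p}; in <H>::=r <S> <H> <C>, <H> is followed by <C> with FIRST {ε, p, r}; in <H>::=r <S> <H> <C>, the suffix after <H> is nullable (adds nothing new). Thus FOLLOW(<H>) = {p, r}.
FOLLOW(<F>): in <C>::=<F> r <C>, <F> is followed by r <C> with FIRST {r}; in <H>::=<F>, the suffix after <F> is empty, so FOLLOW(<F>) ⊇ FOLLOW(<H>) = {p, r}. Thus FOLLOW(<F>) = {p, r}.
FOLLOW(<S>): in <C>::=<S>, the suffix after <S> is empty, so FOLLOW(<S>) ⊇ FOLLOW(<C>) = {$, p, r}; in <H>::=r <S> <H> <C>, <S> is followed by <H> <C> with FIRST {ε, p, r}; in <H>::=r <S> <H> <C>, the suffix after <S> is nullable, so FOLLOW(<S>) ⊇ FOLLOW(<H>) = {p, r}. Thus FOLLOW(<S>) = {$, p, r}.
FOLLOW(<C>): in <S>::=<C> <H> p <C> (occurrence 1), <C> is followed by <H> p <C> with FIRST {p, r}; in <S>::=<C> <H> p <C> (occurrence 2), the suffix after <C> is empty, so FOLLOW(<C>) ⊇ FOLLOW(<S>) = {$, p, r}; in <C>::=<F> r <C>, the suffix after <C> is empty (adds nothing new); in <H>::=r <S> <H> <C>, the suffix after <C> is empty, so FOLLOW(<C>) ⊇ FOLLOW(<H>) = {p, r}; in <F>::=<C>, the suffix after <C> is empty, so FOLLOW(<C>) ⊇ FOLLOW(<F>) = {p, r}; in <F>::=<C> r <C> (occurrence 1), <C> is followed by r <C> with FIRST {r}; in <F>::=<C> r <C> (occurrence 2), the suffix after <C> is empty, so FOLLOW(<C>) ⊇ FOLLOW(<F>) = {p, r}. Thus FOLLOW(<C>) = {$, p, r}.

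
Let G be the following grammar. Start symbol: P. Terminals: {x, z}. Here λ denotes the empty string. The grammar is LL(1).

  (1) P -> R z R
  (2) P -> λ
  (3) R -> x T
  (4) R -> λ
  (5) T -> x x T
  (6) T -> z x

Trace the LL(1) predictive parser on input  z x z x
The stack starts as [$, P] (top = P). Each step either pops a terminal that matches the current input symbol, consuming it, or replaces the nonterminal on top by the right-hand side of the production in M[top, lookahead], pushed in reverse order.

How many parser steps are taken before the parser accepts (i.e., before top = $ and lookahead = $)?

     Stack    Input      Action
  1  $ P      z x z x $  expand P -> R z R
  2  $ R z R  z x z x $  expand R -> λ
  3  $ R z    z x z x $  match z
  4  $ R      x z x $    expand R -> x T
  5  $ T x    x z x $    match x
  6  $ T      z x $      expand T -> z x
  7  $ x z    z x $      match z
  8  $ x      x $        match x
Accept reached after 8 steps.

8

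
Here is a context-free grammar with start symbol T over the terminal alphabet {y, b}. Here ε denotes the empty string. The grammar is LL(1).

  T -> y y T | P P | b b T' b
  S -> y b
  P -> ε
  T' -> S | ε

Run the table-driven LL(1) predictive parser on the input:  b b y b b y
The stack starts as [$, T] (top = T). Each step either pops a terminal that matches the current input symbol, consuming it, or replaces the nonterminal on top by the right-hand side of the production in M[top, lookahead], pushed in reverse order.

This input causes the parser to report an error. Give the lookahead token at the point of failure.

y

step 1: stack=$ T  input=b b y b b y $  — expand T -> b b T' b
step 2: stack=$ b T' b b  input=b b y b b y $  — match b
step 3: stack=$ b T' b  input=b y b b y $  — match b
step 4: stack=$ b T'  input=y b b y $  — expand T' -> S
step 5: stack=$ b S  input=y b b y $  — expand S -> y b
step 6: stack=$ b b y  input=y b b y $  — match y
step 7: stack=$ b b  input=b b y $  — match b
step 8: stack=$ b  input=b y $  — match b
step 9: stack=$  input=y $  — error: stack empty but input remains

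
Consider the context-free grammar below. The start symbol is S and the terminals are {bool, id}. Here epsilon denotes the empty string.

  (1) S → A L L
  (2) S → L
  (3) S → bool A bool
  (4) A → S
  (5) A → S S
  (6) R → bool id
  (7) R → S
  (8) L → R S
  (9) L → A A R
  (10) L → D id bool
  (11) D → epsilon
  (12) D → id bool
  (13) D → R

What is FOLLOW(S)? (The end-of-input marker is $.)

{$, bool, id}

FIRST(S) = {bool, id}  (via A L L, L)
FIRST(A) = {bool, id}  (via S, S S)
FIRST(R) = {bool, id}  (via S)
FIRST(D) = {epsilon, bool, id}  (via R)
FIRST(L) = {bool, id}  (via R S, A A R, D id bool)
FOLLOW(S) includes $ since S is the start symbol.
FOLLOW(A): in S→A L L, A is followed by L L with FIRST {bool, id}; in S→bool A bool, A is followed by bool with FIRST {bool}; in L→A A R (occurrence 1), A is followed by A R with FIRST {bool, id}; in L→A A R (occurrence 2), A is followed by R with FIRST {bool, id}. Thus FOLLOW(A) = {bool, id}.
FOLLOW(D): in L→D id bool, D is followed by id bool with FIRST {id}. Thus FOLLOW(D) = {id}.
FOLLOW(S): in A→S, the suffix after S is empty, so FOLLOW(S) ⊇ FOLLOW(A) = {bool, id}; in A→S S (occurrence 1), S is followed by S with FIRST {bool, id}; in A→S S (occurrence 2), the suffix after S is empty, so FOLLOW(S) ⊇ FOLLOW(A) = {bool, id}; in R→S, the suffix after S is empty, so FOLLOW(S) ⊇ FOLLOW(R) = {$, bool, id}; in L→R S, the suffix after S is empty, so FOLLOW(S) ⊇ FOLLOW(L) = {$, bool, id}. Thus FOLLOW(S) = {$, bool, id}.
FOLLOW(L): in S→A L L (occurrence 1), L is followed by L with FIRST {bool, id}; in S→A L L (occurrence 2), the suffix after L is empty, so FOLLOW(L) ⊇ FOLLOW(S) = {$, bool, id}; in S→L, the suffix after L is empty, so FOLLOW(L) ⊇ FOLLOW(S) = {$, bool, id}. Thus FOLLOW(L) = {$, bool, id}.
FOLLOW(R): in L→R S, R is followed by S with FIRST {bool, id}; in L→A A R, the suffix after R is empty, so FOLLOW(R) ⊇ FOLLOW(L) = {$, bool, id}; in D→R, the suffix after R is empty, so FOLLOW(R) ⊇ FOLLOW(D) = {id}. Thus FOLLOW(R) = {$, bool, id}.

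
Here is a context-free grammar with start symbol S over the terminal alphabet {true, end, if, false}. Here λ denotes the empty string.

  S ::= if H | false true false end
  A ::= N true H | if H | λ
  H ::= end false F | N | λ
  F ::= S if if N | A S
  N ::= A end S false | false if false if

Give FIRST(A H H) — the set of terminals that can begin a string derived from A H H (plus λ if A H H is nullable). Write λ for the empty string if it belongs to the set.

{λ, end, false, if}

FIRST(S) = {false, if}
FIRST(A) = {λ, end, false, if}  (via N true H)
FIRST(F) = {end, false, if}  (via S if if N, A S)
FIRST(N) = {end, false, if}  (via A end S false)
FIRST(H) = {λ, end, false, if}  (via N)
FIRST(A H H): take FIRST of each symbol in turn, carrying on past any symbol whose FIRST contains λ; result {λ, end, false, if}.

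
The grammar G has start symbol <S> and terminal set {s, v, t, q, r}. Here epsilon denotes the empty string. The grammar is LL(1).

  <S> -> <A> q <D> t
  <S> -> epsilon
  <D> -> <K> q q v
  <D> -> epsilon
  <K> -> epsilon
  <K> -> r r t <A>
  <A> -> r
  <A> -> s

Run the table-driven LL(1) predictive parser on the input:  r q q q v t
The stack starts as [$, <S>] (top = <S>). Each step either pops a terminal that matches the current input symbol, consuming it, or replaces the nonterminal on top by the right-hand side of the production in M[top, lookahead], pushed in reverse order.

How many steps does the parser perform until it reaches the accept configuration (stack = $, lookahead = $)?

10

      Stack          Input          Action
   1  $ <S>          r q q q v t $  expand <S> -> <A> q <D> t
   2  $ t <D> q <A>  r q q q v t $  expand <A> -> r
   3  $ t <D> q r    r q q q v t $  match r
   4  $ t <D> q      q q q v t $    match q
   5  $ t <D>        q q v t $      expand <D> -> <K> q q v
   6  $ t v q q <K>  q q v t $      expand <K> -> epsilon
   7  $ t v q q      q q v t $      match q
   8  $ t v q        q v t $        match q
   9  $ t v          v t $          match v
  10  $ t            t $            match t
Accept reached after 10 steps.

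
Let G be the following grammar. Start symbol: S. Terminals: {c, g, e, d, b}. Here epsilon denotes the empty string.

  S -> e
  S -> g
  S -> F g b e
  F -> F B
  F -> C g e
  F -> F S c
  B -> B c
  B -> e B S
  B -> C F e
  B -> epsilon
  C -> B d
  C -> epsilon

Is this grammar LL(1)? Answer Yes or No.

No

FIRST(S) = {c, d, e, g}
FIRST(F) = {c, d, e, g}
FIRST(B) = {epsilon, c, d, e, g}
FIRST(C) = {epsilon, c, d, e, g}
FOLLOW(S) = {$, c, d, e, g}
FOLLOW(F) = {c, d, e, g}
FOLLOW(B) = {c, d, e, g}
FOLLOW(C) = {c, d, e, g}
Cell M[B, c] receives both B -> B c and B -> C F e and B -> epsilon — the grammar is not LL(1).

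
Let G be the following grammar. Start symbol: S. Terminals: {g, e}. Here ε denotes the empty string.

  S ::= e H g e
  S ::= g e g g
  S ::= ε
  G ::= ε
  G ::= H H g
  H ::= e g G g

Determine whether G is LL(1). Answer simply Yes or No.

FIRST(S) = {ε, e, g}
FIRST(G) = {ε, e}
FIRST(H) = {e}
FOLLOW(S) = {$}
FOLLOW(G) = {g}
FOLLOW(H) = {e, g}
Each cell of M receives at most one production.

Yes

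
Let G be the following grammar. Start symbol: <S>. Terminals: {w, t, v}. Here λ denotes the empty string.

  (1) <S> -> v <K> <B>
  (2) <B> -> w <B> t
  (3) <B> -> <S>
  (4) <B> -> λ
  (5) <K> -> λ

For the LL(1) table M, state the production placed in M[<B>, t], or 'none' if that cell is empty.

<B> -> λ

FIRST(<S>) = {v}
FIRST(<K>) = {λ}
FIRST(<B>) = {λ, v, w}  (via <S>)
FOLLOW(<S>) includes $ since <S> is the start symbol.
FOLLOW(<S>): in <B>-><S>, the suffix after <S> is empty, so FOLLOW(<S>) ⊇ FOLLOW(<B>) = {$, t}. Thus FOLLOW(<S>) = {$, t}.
FOLLOW(<B>): in <S>->v <K> <B>, the suffix after <B> is empty, so FOLLOW(<B>) ⊇ FOLLOW(<S>) = {$, t}; in <B>->w <B> t, <B> is followed by t with FIRST {t}. Thus FOLLOW(<B>) = {$, t}.
For <B> -> w <B> t: FIRST(w <B> t) = {w}, so it goes in M[<B>, t] for t ∈ {w}.
For <B> -> <S>: FIRST(<S>) = {v}, so it goes in M[<B>, t] for t ∈ {v}.
For <B> -> λ: FIRST(λ) = {λ}, so it goes in M[<B>, t] for t ∈ {}; since λ ∈ FIRST, also for every t ∈ FOLLOW(<B>) = {$, t}.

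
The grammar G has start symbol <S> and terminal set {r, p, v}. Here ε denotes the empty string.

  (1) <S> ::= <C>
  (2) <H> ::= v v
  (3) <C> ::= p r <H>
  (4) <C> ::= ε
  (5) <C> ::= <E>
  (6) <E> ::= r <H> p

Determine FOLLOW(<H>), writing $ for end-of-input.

{$, p}

FIRST(<H>): from <H>::=v v we get {v}. So FIRST(<H>) = {v}.
FIRST(<E>): from <E>::=r <H> p we get {r}. So FIRST(<E>) = {r}.
FIRST(<C>): from <C>::=p r <H> we get {p}; from <C>::=ε we get {ε}; from <C>::=<E> we get {r}. So FIRST(<C>) = {ε, p, r}.
FIRST(<S>): from <S>::=<C> we get {ε, p, r}. So FIRST(<S>) = {ε, p, r}.
FOLLOW(<S>) includes $ since <S> is the start symbol.
FOLLOW(<S>): <S> appears on no right-hand side. Thus FOLLOW(<S>) = {$}.
FOLLOW(<C>): in <S>::=<C>, the suffix after <C> is empty, so FOLLOW(<C>) ⊇ FOLLOW(<S>) = {$}. Thus FOLLOW(<C>) = {$}.
FOLLOW(<H>): in <C>::=p r <H>, the suffix after <H> is empty, so FOLLOW(<H>) ⊇ FOLLOW(<C>) = {$}; in <E>::=r <H> p, <H> is followed by p with FIRST {p}. Thus FOLLOW(<H>) = {$, p}.
FOLLOW(<E>): in <C>::=<E>, the suffix after <E> is empty, so FOLLOW(<E>) ⊇ FOLLOW(<C>) = {$}. Thus FOLLOW(<E>) = {$}.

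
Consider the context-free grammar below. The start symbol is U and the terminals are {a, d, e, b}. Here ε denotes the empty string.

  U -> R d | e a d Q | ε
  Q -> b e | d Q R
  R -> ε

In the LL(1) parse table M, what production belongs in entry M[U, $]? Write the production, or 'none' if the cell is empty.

FIRST(Q) = {b, d}
FIRST(R) = {ε}
FIRST(U) = {ε, d, e}  (via R d)
FOLLOW(U) includes $ since U is the start symbol.
FOLLOW(U): U appears on no right-hand side. Thus FOLLOW(U) = {$}.
For U -> R d: FIRST(R d) = {d}, so it goes in M[U, t] for t ∈ {d}.
For U -> e a d Q: FIRST(e a d Q) = {e}, so it goes in M[U, t] for t ∈ {e}.
For U -> ε: FIRST(ε) = {ε}, so it goes in M[U, t] for t ∈ {}; since ε ∈ FIRST, also for every t ∈ FOLLOW(U) = {$}.

U -> ε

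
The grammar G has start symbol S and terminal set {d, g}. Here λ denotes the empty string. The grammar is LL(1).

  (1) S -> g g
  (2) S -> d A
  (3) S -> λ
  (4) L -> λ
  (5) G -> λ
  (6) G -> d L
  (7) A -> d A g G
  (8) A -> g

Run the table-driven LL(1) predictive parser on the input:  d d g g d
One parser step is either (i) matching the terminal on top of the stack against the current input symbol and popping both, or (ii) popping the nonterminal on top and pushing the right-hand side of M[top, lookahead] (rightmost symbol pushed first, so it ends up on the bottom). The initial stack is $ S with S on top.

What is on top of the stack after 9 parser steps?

L

step 1: stack=$ S  input=d d g g d $  — expand S -> d A
step 2: stack=$ A d  input=d d g g d $  — match d
step 3: stack=$ A  input=d g g d $  — expand A -> d A g G
step 4: stack=$ G g A d  input=d g g d $  — match d
step 5: stack=$ G g A  input=g g d $  — expand A -> g
step 6: stack=$ G g g  input=g g d $  — match g
step 7: stack=$ G g  input=g d $  — match g
step 8: stack=$ G  input=d $  — expand G -> d L
step 9: stack=$ L d  input=d $  — match d
Stack after step 9: $ L (top = L).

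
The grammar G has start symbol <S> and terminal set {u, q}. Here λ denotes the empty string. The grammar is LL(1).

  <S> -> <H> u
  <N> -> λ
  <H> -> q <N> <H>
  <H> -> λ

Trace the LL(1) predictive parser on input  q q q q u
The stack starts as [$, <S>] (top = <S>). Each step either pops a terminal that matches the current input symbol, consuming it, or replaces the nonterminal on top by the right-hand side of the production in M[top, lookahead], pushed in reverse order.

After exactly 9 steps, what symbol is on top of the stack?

<N>

     Stack          Input        Action
  1  $ <S>          q q q q u $  expand <S> -> <H> u
  2  $ u <H>        q q q q u $  expand <H> -> q <N> <H>
  3  $ u <H> <N> q  q q q q u $  match q
  4  $ u <H> <N>    q q q u $    expand <N> -> λ
  5  $ u <H>        q q q u $    expand <H> -> q <N> <H>
  6  $ u <H> <N> q  q q q u $    match q
  7  $ u <H> <N>    q q u $      expand <N> -> λ
  8  $ u <H>        q q u $      expand <H> -> q <N> <H>
  9  $ u <H> <N> q  q q u $      match q
Stack after step 9: $ u <H> <N> (top = <N>).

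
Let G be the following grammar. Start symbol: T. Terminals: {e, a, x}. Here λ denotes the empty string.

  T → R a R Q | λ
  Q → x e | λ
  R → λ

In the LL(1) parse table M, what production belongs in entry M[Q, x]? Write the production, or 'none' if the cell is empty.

FIRST(Q): from Q→x e we get {x}; from Q→λ we get {λ}. So FIRST(Q) = {λ, x}.
FIRST(R): from R→λ we get {λ}. So FIRST(R) = {λ}.
FIRST(T): from T→R a R Q we get {a}; from T→λ we get {λ}. So FIRST(T) = {λ, a}.
FOLLOW(T) includes $ since T is the start symbol.
FOLLOW(T): T appears on no right-hand side. Thus FOLLOW(T) = {$}.
FOLLOW(Q): in T→R a R Q, the suffix after Q is empty, so FOLLOW(Q) ⊇ FOLLOW(T) = {$}. Thus FOLLOW(Q) = {$}.
For Q → x e: FIRST(x e) = {x}, so it goes in M[Q, t] for t ∈ {x}.
For Q → λ: FIRST(λ) = {λ}, so it goes in M[Q, t] for t ∈ {}; since λ ∈ FIRST, also for every t ∈ FOLLOW(Q) = {$}.

Q → x e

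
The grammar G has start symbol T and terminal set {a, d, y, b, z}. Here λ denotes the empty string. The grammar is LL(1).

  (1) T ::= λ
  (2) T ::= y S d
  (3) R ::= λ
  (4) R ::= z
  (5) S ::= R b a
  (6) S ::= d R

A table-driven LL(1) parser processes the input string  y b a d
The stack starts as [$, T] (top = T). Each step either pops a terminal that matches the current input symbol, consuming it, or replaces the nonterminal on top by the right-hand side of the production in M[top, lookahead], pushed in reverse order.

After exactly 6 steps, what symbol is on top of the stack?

d

     Stack      Input      Action
  1  $ T        y b a d $  expand T ::= y S d
  2  $ d S y    y b a d $  match y
  3  $ d S      b a d $    expand S ::= R b a
  4  $ d a b R  b a d $    expand R ::= λ
  5  $ d a b    b a d $    match b
  6  $ d a      a d $      match a
Stack after step 6: $ d (top = d).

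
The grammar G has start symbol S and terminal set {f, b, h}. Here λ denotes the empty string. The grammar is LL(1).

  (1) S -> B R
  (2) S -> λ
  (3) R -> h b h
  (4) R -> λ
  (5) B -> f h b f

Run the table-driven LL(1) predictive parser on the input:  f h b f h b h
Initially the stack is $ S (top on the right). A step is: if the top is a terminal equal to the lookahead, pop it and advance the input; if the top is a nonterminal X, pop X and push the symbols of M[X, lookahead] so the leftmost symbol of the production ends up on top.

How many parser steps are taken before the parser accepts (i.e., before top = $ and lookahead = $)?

10

      Stack        Input            Action
   1  $ S          f h b f h b h $  expand S -> B R
   2  $ R B        f h b f h b h $  expand B -> f h b f
   3  $ R f b h f  f h b f h b h $  match f
   4  $ R f b h    h b f h b h $    match h
   5  $ R f b      b f h b h $      match b
   6  $ R f        f h b h $        match f
   7  $ R          h b h $          expand R -> h b h
   8  $ h b h      h b h $          match h
   9  $ h b        b h $            match b
  10  $ h          h $              match h
Accept reached after 10 steps.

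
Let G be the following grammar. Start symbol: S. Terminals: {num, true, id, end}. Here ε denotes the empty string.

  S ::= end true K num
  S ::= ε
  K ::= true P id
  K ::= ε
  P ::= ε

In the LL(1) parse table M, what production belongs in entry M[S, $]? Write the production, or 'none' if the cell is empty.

FIRST(S) = {ε, end}
FIRST(K) = {ε, true}
FIRST(P) = {ε}
FOLLOW(S) includes $ since S is the start symbol.
FOLLOW(S): S appears on no right-hand side. Thus FOLLOW(S) = {$}.
For S ::= end true K num: FIRST(end true K num) = {end}, so it goes in M[S, t] for t ∈ {end}.
For S ::= ε: FIRST(ε) = {ε}, so it goes in M[S, t] for t ∈ {}; since ε ∈ FIRST, also for every t ∈ FOLLOW(S) = {$}.

S ::= ε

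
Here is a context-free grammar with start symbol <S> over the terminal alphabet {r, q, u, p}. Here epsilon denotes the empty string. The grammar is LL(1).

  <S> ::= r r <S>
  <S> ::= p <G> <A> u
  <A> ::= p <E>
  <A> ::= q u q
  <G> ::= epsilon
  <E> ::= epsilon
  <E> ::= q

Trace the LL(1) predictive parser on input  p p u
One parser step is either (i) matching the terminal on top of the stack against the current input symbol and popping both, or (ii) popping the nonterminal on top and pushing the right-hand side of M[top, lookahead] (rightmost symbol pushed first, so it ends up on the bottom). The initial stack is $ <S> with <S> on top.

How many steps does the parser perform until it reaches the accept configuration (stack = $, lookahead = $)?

     Stack          Input    Action
  1  $ <S>          p p u $  expand <S> ::= p <G> <A> u
  2  $ u <A> <G> p  p p u $  match p
  3  $ u <A> <G>    p u $    expand <G> ::= epsilon
  4  $ u <A>        p u $    expand <A> ::= p <E>
  5  $ u <E> p      p u $    match p
  6  $ u <E>        u $      expand <E> ::= epsilon
  7  $ u            u $      match u
Accept reached after 7 steps.

7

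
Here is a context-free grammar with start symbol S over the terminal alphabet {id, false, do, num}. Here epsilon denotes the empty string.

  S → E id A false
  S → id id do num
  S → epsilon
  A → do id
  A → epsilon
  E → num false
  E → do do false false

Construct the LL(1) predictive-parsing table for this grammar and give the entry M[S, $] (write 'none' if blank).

FIRST(A): from A→do id we get {do}; from A→epsilon we get {epsilon}. So FIRST(A) = {epsilon, do}.
FIRST(E): from E→num false we get {num}; from E→do do false false we get {do}. So FIRST(E) = {do, num}.
FIRST(S): from S→E id A false we get {do, num}; from S→id id do num we get {id}; from S→epsilon we get {epsilon}. So FIRST(S) = {epsilon, do, id, num}.
FOLLOW(S) includes $ since S is the start symbol.
FOLLOW(S): S appears on no right-hand side. Thus FOLLOW(S) = {$}.
For S → E id A false: FIRST(E id A false) = {do, num}, so it goes in M[S, t] for t ∈ {do, num}.
For S → id id do num: FIRST(id id do num) = {id}, so it goes in M[S, t] for t ∈ {id}.
For S → epsilon: FIRST(epsilon) = {epsilon}, so it goes in M[S, t] for t ∈ {}; since epsilon ∈ FIRST, also for every t ∈ FOLLOW(S) = {$}.

S → epsilon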